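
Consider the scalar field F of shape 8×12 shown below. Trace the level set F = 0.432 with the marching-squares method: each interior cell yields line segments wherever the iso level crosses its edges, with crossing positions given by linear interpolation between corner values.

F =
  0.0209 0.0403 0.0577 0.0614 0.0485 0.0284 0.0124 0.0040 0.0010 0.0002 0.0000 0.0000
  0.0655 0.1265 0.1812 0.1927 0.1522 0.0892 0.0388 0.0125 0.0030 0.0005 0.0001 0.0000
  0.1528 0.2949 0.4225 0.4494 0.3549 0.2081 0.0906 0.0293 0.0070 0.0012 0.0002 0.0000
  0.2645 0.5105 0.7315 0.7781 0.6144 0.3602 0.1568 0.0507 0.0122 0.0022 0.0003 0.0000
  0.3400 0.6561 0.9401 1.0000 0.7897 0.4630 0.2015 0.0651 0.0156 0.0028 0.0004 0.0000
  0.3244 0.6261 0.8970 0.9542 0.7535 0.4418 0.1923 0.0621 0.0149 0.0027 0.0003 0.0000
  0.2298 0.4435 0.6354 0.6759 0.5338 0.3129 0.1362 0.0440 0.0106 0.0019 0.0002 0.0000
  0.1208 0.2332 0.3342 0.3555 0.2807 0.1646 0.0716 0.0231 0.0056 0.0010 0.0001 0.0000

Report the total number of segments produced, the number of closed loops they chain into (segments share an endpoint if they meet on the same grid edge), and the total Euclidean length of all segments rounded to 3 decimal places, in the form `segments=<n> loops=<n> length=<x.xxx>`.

segments=20 loops=1 length=15.131

cell (1,2): code 0100 → (1.932,3.000)–(2.000,2.353)
cell (1,3): code 1000 → (2.000,3.184)–(1.932,3.000)
cell (2,0): code 0100 → (2.636,1.000)–(3.000,0.681)
cell (2,1): code 1100 → (2.031,2.000)–(2.636,1.000)
cell (2,2): code 1110 → (2.000,2.353)–(2.031,2.000)
cell (2,3): code 1101 → (2.297,4.000)–(2.000,3.184)
cell (2,4): code 1000 → (3.000,4.718)–(2.297,4.000)
cell (3,0): code 0110 → (3.000,0.681)–(4.000,0.291)
cell (3,4): code 1101 → (3.698,5.000)–(3.000,4.718)
cell (3,5): code 1000 → (4.000,5.119)–(3.698,5.000)
cell (4,0): code 0110 → (4.000,0.291)–(5.000,0.357)
cell (4,5): code 1001 → (5.000,5.039)–(4.000,5.119)
cell (5,0): code 0110 → (5.000,0.357)–(6.000,0.946)
cell (5,4): code 1011 → (6.000,4.461)–(5.076,5.000)
cell (5,5): code 0001 → (5.076,5.000)–(5.000,5.039)
cell (6,0): code 0010 → (6.000,0.946)–(6.055,1.000)
cell (6,1): code 0011 → (6.055,1.000)–(6.675,2.000)
cell (6,2): code 0011 → (6.675,2.000)–(6.761,3.000)
cell (6,3): code 0011 → (6.761,3.000)–(6.402,4.000)
cell (6,4): code 0001 → (6.402,4.000)–(6.000,4.461)
total: 20 segments, chained into 1 closed loop(s), length Σ = 15.130532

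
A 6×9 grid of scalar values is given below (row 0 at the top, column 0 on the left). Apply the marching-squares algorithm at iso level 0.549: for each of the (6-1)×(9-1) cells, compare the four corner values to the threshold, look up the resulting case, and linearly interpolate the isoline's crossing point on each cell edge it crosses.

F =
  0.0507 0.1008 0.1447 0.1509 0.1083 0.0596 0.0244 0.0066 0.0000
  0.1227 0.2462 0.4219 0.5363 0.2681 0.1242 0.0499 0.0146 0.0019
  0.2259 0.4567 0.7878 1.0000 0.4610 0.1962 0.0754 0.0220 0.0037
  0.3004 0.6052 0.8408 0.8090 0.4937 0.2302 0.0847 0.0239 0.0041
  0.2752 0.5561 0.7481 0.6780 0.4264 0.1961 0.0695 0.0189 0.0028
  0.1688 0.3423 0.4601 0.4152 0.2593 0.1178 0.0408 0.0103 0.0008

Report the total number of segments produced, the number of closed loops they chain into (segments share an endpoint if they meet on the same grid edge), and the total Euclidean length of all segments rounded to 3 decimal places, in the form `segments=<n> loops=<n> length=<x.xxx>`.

segments=12 loops=1 length=10.437

cell (1,1): code 0100 → (1.347,2.000)–(2.000,1.279)
cell (1,2): code 1100 → (1.027,3.000)–(1.347,2.000)
cell (1,3): code 1000 → (2.000,3.837)–(1.027,3.000)
cell (2,0): code 0100 → (2.622,1.000)–(3.000,0.816)
cell (2,1): code 1110 → (2.000,1.279)–(2.622,1.000)
cell (2,3): code 1001 → (3.000,3.825)–(2.000,3.837)
cell (3,0): code 0110 → (3.000,0.816)–(4.000,0.975)
cell (3,3): code 1001 → (4.000,3.513)–(3.000,3.825)
cell (4,0): code 0010 → (4.000,0.975)–(4.033,1.000)
cell (4,1): code 0011 → (4.033,1.000)–(4.691,2.000)
cell (4,2): code 0011 → (4.691,2.000)–(4.491,3.000)
cell (4,3): code 0001 → (4.491,3.000)–(4.000,3.513)
total: 12 segments, chained into 1 closed loop(s), length Σ = 10.436534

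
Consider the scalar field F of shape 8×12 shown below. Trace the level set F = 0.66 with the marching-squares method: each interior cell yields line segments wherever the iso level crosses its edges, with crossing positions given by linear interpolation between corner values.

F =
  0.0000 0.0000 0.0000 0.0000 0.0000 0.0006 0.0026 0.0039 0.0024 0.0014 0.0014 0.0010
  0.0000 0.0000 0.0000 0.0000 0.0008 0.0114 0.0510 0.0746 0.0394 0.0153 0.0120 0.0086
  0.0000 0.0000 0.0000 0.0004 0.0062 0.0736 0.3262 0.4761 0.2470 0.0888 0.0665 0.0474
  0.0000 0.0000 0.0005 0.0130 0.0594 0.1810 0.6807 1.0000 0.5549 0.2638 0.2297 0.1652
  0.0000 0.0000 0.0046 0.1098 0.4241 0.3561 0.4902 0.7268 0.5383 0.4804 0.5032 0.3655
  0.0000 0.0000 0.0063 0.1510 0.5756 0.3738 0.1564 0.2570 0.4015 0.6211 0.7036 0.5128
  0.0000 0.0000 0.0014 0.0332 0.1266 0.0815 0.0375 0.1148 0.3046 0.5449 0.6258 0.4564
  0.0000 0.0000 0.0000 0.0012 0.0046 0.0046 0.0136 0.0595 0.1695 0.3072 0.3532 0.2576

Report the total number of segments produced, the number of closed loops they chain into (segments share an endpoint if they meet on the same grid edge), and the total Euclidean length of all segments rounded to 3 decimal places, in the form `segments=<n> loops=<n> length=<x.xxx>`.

cell (2,5): code 0100 → (2.942,6.000)–(3.000,5.959)
cell (2,6): code 1100 → (2.351,7.000)–(2.942,6.000)
cell (2,7): code 1000 → (3.000,7.764)–(2.351,7.000)
cell (3,5): code 0010 → (3.000,5.959)–(3.109,6.000)
cell (3,6): code 0111 → (3.109,6.000)–(4.000,6.718)
cell (3,7): code 1001 → (4.000,7.354)–(3.000,7.764)
cell (4,6): code 0010 → (4.000,6.718)–(4.142,7.000)
cell (4,7): code 0001 → (4.142,7.000)–(4.000,7.354)
cell (4,9): code 0100 → (4.782,10.000)–(5.000,9.472)
cell (4,10): code 1000 → (5.000,10.229)–(4.782,10.000)
cell (5,9): code 0010 → (5.000,9.472)–(5.560,10.000)
cell (5,10): code 0001 → (5.560,10.000)–(5.000,10.229)
total: 12 segments, chained into 2 closed loop(s), length Σ = 7.537032

segments=12 loops=2 length=7.537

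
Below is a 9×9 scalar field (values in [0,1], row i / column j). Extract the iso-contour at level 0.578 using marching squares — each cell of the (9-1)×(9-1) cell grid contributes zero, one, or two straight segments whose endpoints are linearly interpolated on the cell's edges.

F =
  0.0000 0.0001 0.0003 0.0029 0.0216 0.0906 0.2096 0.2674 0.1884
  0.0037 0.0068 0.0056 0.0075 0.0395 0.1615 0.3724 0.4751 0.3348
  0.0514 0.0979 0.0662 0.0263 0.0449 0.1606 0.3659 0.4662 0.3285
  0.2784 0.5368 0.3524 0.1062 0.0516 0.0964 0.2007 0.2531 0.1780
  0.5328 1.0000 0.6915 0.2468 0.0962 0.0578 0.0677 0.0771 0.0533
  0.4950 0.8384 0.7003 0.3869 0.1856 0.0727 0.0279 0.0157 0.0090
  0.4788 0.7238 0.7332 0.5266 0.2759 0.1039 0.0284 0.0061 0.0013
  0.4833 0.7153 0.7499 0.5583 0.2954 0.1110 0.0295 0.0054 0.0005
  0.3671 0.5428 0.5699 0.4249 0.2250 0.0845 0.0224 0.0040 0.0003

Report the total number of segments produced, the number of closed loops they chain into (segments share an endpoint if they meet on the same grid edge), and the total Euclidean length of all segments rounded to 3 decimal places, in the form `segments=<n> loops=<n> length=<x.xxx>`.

segments=12 loops=1 length=12.279

cell (3,0): code 0100 → (3.089,1.000)–(4.000,0.097)
cell (3,1): code 1100 → (3.665,2.000)–(3.089,1.000)
cell (3,2): code 1000 → (4.000,2.255)–(3.665,2.000)
cell (4,0): code 0110 → (4.000,0.097)–(5.000,0.242)
cell (4,2): code 1001 → (5.000,2.390)–(4.000,2.255)
cell (5,0): code 0110 → (5.000,0.242)–(6.000,0.405)
cell (5,2): code 1001 → (6.000,2.751)–(5.000,2.390)
cell (6,0): code 0110 → (6.000,0.405)–(7.000,0.408)
cell (6,2): code 1001 → (7.000,2.897)–(6.000,2.751)
cell (7,0): code 0010 → (7.000,0.408)–(7.796,1.000)
cell (7,1): code 0011 → (7.796,1.000)–(7.955,2.000)
cell (7,2): code 0001 → (7.955,2.000)–(7.000,2.897)
total: 12 segments, chained into 1 closed loop(s), length Σ = 12.279296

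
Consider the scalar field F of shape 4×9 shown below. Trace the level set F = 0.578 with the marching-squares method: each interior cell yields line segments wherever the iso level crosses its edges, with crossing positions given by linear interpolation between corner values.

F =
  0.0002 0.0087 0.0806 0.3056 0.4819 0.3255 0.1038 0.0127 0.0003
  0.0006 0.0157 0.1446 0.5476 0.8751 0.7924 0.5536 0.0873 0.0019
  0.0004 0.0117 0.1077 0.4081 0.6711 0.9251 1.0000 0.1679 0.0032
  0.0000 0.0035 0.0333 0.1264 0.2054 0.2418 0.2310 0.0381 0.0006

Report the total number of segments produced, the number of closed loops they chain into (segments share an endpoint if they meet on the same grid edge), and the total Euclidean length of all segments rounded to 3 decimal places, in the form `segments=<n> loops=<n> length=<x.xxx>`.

cell (0,3): code 0100 → (0.244,4.000)–(1.000,3.093)
cell (0,4): code 1100 → (0.541,5.000)–(0.244,4.000)
cell (0,5): code 1000 → (1.000,5.898)–(0.541,5.000)
cell (1,3): code 0110 → (1.000,3.093)–(2.000,3.646)
cell (1,5): code 1101 → (1.055,6.000)–(1.000,5.898)
cell (1,6): code 1000 → (2.000,6.507)–(1.055,6.000)
cell (2,3): code 0010 → (2.000,3.646)–(2.200,4.000)
cell (2,4): code 0011 → (2.200,4.000)–(2.508,5.000)
cell (2,5): code 0011 → (2.508,5.000)–(2.549,6.000)
cell (2,6): code 0001 → (2.549,6.000)–(2.000,6.507)
total: 10 segments, chained into 1 closed loop(s), length Σ = 8.764519

segments=10 loops=1 length=8.765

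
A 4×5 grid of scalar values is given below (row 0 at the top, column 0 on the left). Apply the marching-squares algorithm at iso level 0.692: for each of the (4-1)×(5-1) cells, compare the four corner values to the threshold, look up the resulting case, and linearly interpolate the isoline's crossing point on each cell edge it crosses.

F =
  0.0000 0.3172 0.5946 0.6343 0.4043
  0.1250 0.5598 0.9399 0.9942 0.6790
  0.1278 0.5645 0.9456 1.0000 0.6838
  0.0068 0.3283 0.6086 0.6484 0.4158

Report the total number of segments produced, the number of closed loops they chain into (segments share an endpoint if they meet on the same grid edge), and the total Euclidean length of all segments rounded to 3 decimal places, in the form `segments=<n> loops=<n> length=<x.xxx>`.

cell (0,1): code 0100 → (0.282,2.000)–(1.000,1.348)
cell (0,2): code 1100 → (0.160,3.000)–(0.282,2.000)
cell (0,3): code 1000 → (1.000,3.959)–(0.160,3.000)
cell (1,1): code 0110 → (1.000,1.348)–(2.000,1.335)
cell (1,3): code 1001 → (2.000,3.974)–(1.000,3.959)
cell (2,1): code 0010 → (2.000,1.335)–(2.753,2.000)
cell (2,2): code 0011 → (2.753,2.000)–(2.876,3.000)
cell (2,3): code 0001 → (2.876,3.000)–(2.000,3.974)
total: 8 segments, chained into 1 closed loop(s), length Σ = 8.574160

segments=8 loops=1 length=8.574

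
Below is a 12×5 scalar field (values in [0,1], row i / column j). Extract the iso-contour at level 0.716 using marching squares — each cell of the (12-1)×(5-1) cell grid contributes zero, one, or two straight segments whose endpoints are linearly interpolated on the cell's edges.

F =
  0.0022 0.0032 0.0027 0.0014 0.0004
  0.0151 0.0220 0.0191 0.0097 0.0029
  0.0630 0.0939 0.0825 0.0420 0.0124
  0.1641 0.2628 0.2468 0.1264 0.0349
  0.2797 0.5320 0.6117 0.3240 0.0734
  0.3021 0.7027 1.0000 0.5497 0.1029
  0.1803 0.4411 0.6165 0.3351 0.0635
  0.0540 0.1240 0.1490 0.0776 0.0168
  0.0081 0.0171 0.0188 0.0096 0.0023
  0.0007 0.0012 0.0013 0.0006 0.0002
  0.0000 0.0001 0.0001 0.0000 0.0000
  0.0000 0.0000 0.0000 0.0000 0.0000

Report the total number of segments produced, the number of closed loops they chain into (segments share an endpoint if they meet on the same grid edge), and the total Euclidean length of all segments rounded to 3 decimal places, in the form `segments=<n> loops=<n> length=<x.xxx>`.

segments=4 loops=1 length=4.350

cell (4,1): code 0100 → (4.269,2.000)–(5.000,1.045)
cell (4,2): code 1000 → (5.000,2.631)–(4.269,2.000)
cell (5,1): code 0010 → (5.000,1.045)–(5.741,2.000)
cell (5,2): code 0001 → (5.741,2.000)–(5.000,2.631)
total: 4 segments, chained into 1 closed loop(s), length Σ = 4.350286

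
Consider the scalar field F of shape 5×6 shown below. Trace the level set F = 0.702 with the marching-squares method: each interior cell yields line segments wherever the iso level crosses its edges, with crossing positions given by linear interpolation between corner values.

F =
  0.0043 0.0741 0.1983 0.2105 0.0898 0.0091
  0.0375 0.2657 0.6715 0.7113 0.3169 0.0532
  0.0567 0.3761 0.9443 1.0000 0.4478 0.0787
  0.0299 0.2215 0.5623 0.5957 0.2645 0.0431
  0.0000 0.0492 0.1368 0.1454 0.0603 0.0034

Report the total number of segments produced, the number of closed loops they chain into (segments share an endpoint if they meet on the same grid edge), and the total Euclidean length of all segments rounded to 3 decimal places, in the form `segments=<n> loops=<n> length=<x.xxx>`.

segments=8 loops=1 length=5.833

cell (0,2): code 0100 → (0.981,3.000)–(1.000,2.766)
cell (0,3): code 1000 → (1.000,3.024)–(0.981,3.000)
cell (1,1): code 0100 → (1.112,2.000)–(2.000,1.574)
cell (1,2): code 1110 → (1.000,2.766)–(1.112,2.000)
cell (1,3): code 1001 → (2.000,3.540)–(1.000,3.024)
cell (2,1): code 0010 → (2.000,1.574)–(2.634,2.000)
cell (2,2): code 0011 → (2.634,2.000)–(2.737,3.000)
cell (2,3): code 0001 → (2.737,3.000)–(2.000,3.540)
total: 8 segments, chained into 1 closed loop(s), length Σ = 5.832541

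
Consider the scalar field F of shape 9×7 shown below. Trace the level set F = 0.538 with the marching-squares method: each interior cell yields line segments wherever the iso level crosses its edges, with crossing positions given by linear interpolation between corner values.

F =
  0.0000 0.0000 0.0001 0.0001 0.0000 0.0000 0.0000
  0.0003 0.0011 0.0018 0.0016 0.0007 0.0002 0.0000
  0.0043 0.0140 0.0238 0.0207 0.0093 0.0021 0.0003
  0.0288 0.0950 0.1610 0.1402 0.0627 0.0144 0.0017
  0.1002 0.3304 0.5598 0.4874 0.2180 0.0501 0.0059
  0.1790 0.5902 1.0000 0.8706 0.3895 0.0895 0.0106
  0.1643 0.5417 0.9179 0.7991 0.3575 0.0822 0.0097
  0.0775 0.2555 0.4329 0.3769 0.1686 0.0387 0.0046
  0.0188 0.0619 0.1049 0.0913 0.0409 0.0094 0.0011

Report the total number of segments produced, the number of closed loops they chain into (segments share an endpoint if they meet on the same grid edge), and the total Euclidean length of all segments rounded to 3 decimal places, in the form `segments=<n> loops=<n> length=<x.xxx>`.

cell (3,1): code 0100 → (3.945,2.000)–(4.000,1.905)
cell (3,2): code 1000 → (4.000,2.301)–(3.945,2.000)
cell (4,0): code 0100 → (4.799,1.000)–(5.000,0.873)
cell (4,1): code 1110 → (4.000,1.905)–(4.799,1.000)
cell (4,2): code 1101 → (4.132,3.000)–(4.000,2.301)
cell (4,3): code 1000 → (5.000,3.691)–(4.132,3.000)
cell (5,0): code 0110 → (5.000,0.873)–(6.000,0.990)
cell (5,3): code 1001 → (6.000,3.591)–(5.000,3.691)
cell (6,0): code 0010 → (6.000,0.990)–(6.013,1.000)
cell (6,1): code 0011 → (6.013,1.000)–(6.783,2.000)
cell (6,2): code 0011 → (6.783,2.000)–(6.618,3.000)
cell (6,3): code 0001 → (6.618,3.000)–(6.000,3.591)
total: 12 segments, chained into 1 closed loop(s), length Σ = 8.840962

segments=12 loops=1 length=8.841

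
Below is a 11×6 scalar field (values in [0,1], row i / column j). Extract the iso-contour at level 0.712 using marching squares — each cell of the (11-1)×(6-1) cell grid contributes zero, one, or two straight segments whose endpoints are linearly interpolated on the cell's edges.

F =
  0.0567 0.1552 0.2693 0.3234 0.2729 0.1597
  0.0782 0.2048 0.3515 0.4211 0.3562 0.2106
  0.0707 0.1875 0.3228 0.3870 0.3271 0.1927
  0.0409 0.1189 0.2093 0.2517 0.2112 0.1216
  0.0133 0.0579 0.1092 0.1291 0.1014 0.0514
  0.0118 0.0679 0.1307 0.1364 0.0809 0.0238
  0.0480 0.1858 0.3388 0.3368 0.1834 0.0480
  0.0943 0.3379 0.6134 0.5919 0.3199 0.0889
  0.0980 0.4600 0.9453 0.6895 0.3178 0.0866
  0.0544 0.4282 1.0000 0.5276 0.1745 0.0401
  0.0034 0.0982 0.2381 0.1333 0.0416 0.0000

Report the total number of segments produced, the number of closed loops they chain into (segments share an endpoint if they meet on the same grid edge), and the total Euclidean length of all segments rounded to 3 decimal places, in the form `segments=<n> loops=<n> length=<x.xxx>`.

segments=6 loops=1 length=5.395

cell (7,1): code 0100 → (7.297,2.000)–(8.000,1.519)
cell (7,2): code 1000 → (8.000,2.912)–(7.297,2.000)
cell (8,1): code 0110 → (8.000,1.519)–(9.000,1.496)
cell (8,2): code 1001 → (9.000,2.610)–(8.000,2.912)
cell (9,1): code 0010 → (9.000,1.496)–(9.378,2.000)
cell (9,2): code 0001 → (9.378,2.000)–(9.000,2.610)
total: 6 segments, chained into 1 closed loop(s), length Σ = 5.395127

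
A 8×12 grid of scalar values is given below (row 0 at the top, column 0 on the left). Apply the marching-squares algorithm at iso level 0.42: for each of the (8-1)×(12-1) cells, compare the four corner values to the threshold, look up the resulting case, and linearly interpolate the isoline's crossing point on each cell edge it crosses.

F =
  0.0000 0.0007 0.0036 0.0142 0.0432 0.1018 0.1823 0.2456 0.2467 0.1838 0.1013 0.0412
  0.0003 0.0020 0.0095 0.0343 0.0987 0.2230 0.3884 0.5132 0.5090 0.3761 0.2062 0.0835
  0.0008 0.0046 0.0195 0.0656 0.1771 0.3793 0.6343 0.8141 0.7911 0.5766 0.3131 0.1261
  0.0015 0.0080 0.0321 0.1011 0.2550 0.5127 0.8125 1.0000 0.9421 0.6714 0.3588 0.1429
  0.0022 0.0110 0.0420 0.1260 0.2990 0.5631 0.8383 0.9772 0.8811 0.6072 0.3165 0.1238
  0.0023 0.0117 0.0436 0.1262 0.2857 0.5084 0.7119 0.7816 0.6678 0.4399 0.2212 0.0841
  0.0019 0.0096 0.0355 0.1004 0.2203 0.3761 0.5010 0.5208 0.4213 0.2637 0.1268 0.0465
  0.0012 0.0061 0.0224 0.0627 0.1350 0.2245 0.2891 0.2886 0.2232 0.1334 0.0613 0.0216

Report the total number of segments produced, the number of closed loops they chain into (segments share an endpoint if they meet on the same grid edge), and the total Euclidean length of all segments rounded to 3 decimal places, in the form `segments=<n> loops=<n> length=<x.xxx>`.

cell (0,6): code 0100 → (0.652,7.000)–(1.000,6.253)
cell (0,7): code 1100 → (0.661,8.000)–(0.652,7.000)
cell (0,8): code 1000 → (1.000,8.670)–(0.661,8.000)
cell (1,5): code 0100 → (1.129,6.000)–(2.000,5.160)
cell (1,6): code 1110 → (1.000,6.253)–(1.129,6.000)
cell (1,8): code 1101 → (1.219,9.000)–(1.000,8.670)
cell (1,9): code 1000 → (2.000,9.594)–(1.219,9.000)
cell (2,4): code 0100 → (2.305,5.000)–(3.000,4.640)
cell (2,5): code 1110 → (2.000,5.160)–(2.305,5.000)
cell (2,9): code 1001 → (3.000,9.804)–(2.000,9.594)
cell (3,4): code 0110 → (3.000,4.640)–(4.000,4.458)
cell (3,9): code 1001 → (4.000,9.644)–(3.000,9.804)
cell (4,4): code 0110 → (4.000,4.458)–(5.000,4.603)
cell (4,9): code 1001 → (5.000,9.091)–(4.000,9.644)
cell (5,4): code 0010 → (5.000,4.603)–(5.668,5.000)
cell (5,5): code 0111 → (5.668,5.000)–(6.000,5.351)
cell (5,8): code 1011 → (6.000,8.008)–(5.113,9.000)
cell (5,9): code 0001 → (5.113,9.000)–(5.000,9.091)
cell (6,5): code 0010 → (6.000,5.351)–(6.382,6.000)
cell (6,6): code 0011 → (6.382,6.000)–(6.434,7.000)
cell (6,7): code 0011 → (6.434,7.000)–(6.007,8.000)
cell (6,8): code 0001 → (6.007,8.000)–(6.000,8.008)
total: 22 segments, chained into 1 closed loop(s), length Σ = 17.366548

segments=22 loops=1 length=17.367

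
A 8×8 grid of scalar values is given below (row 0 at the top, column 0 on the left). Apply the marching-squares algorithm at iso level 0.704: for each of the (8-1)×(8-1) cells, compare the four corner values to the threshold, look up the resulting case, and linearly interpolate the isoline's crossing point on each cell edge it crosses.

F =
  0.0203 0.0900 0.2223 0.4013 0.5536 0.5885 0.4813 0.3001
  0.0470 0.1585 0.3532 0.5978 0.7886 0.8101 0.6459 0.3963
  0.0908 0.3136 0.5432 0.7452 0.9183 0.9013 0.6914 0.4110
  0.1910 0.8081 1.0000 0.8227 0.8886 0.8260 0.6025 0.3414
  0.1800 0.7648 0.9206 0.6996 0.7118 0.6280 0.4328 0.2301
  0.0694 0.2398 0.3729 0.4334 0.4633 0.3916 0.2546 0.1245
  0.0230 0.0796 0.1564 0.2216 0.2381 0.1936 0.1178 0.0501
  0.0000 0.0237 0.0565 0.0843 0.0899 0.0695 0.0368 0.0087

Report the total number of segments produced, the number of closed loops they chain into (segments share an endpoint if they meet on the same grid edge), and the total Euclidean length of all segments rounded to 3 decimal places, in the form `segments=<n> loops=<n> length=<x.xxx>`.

cell (0,3): code 0100 → (0.640,4.000)–(1.000,3.557)
cell (0,4): code 1100 → (0.521,5.000)–(0.640,4.000)
cell (0,5): code 1000 → (1.000,5.646)–(0.521,5.000)
cell (1,2): code 0100 → (1.720,3.000)–(2.000,2.796)
cell (1,3): code 1110 → (1.000,3.557)–(1.720,3.000)
cell (1,5): code 1001 → (2.000,5.940)–(1.000,5.646)
cell (2,0): code 0100 → (2.789,1.000)–(3.000,0.831)
cell (2,1): code 1100 → (2.352,2.000)–(2.789,1.000)
cell (2,2): code 1110 → (2.000,2.796)–(2.352,2.000)
cell (2,5): code 1001 → (3.000,5.546)–(2.000,5.940)
cell (3,0): code 0110 → (3.000,0.831)–(4.000,0.896)
cell (3,2): code 1011 → (4.000,2.980)–(3.964,3.000)
cell (3,3): code 0111 → (3.964,3.000)–(4.000,3.361)
cell (3,4): code 1011 → (4.000,4.093)–(3.616,5.000)
cell (3,5): code 0001 → (3.616,5.000)–(3.000,5.546)
cell (4,0): code 0010 → (4.000,0.896)–(4.116,1.000)
cell (4,1): code 0011 → (4.116,1.000)–(4.395,2.000)
cell (4,2): code 0001 → (4.395,2.000)–(4.000,2.980)
cell (4,3): code 0010 → (4.000,3.361)–(4.031,4.000)
cell (4,4): code 0001 → (4.031,4.000)–(4.000,4.093)
total: 20 segments, chained into 1 closed loop(s), length Σ = 14.190269

segments=20 loops=1 length=14.190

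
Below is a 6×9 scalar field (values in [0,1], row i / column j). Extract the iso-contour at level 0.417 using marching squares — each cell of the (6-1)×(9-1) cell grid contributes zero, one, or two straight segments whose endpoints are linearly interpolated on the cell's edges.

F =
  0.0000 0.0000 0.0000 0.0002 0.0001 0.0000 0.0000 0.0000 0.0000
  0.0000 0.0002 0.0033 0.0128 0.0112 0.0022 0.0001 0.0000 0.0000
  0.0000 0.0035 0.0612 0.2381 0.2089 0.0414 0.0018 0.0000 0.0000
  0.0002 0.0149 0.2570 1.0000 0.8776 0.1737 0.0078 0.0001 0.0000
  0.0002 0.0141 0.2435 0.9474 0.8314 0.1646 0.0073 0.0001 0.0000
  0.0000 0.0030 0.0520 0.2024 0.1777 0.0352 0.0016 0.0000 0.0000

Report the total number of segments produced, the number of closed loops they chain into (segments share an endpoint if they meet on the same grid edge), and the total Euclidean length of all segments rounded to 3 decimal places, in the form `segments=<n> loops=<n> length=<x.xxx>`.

segments=8 loops=1 length=7.977

cell (2,2): code 0100 → (2.235,3.000)–(3.000,2.215)
cell (2,3): code 1100 → (2.311,4.000)–(2.235,3.000)
cell (2,4): code 1000 → (3.000,4.654)–(2.311,4.000)
cell (3,2): code 0110 → (3.000,2.215)–(4.000,2.246)
cell (3,4): code 1001 → (4.000,4.621)–(3.000,4.654)
cell (4,2): code 0010 → (4.000,2.246)–(4.712,3.000)
cell (4,3): code 0011 → (4.712,3.000)–(4.634,4.000)
cell (4,4): code 0001 → (4.634,4.000)–(4.000,4.621)
total: 8 segments, chained into 1 closed loop(s), length Σ = 7.977443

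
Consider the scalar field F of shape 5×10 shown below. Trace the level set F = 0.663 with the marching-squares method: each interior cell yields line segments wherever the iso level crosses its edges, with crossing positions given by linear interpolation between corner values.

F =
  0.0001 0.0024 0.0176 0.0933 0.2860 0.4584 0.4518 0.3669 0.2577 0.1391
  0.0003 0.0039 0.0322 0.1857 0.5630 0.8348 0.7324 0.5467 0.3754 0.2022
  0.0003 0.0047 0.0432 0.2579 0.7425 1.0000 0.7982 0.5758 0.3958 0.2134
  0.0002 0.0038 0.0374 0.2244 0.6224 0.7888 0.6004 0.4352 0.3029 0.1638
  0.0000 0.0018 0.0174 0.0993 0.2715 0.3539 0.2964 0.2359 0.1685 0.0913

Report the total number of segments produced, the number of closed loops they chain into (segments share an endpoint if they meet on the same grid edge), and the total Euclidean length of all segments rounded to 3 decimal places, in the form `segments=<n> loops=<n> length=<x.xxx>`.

segments=12 loops=1 length=8.426

cell (0,4): code 0100 → (0.544,5.000)–(1.000,4.368)
cell (0,5): code 1100 → (0.753,6.000)–(0.544,5.000)
cell (0,6): code 1000 → (1.000,6.374)–(0.753,6.000)
cell (1,3): code 0100 → (1.557,4.000)–(2.000,3.836)
cell (1,4): code 1110 → (1.000,4.368)–(1.557,4.000)
cell (1,6): code 1001 → (2.000,6.608)–(1.000,6.374)
cell (2,3): code 0010 → (2.000,3.836)–(2.662,4.000)
cell (2,4): code 0111 → (2.662,4.000)–(3.000,4.244)
cell (2,5): code 1011 → (3.000,5.668)–(2.684,6.000)
cell (2,6): code 0001 → (2.684,6.000)–(2.000,6.608)
cell (3,4): code 0010 → (3.000,4.244)–(3.289,5.000)
cell (3,5): code 0001 → (3.289,5.000)–(3.000,5.668)
total: 12 segments, chained into 1 closed loop(s), length Σ = 8.426064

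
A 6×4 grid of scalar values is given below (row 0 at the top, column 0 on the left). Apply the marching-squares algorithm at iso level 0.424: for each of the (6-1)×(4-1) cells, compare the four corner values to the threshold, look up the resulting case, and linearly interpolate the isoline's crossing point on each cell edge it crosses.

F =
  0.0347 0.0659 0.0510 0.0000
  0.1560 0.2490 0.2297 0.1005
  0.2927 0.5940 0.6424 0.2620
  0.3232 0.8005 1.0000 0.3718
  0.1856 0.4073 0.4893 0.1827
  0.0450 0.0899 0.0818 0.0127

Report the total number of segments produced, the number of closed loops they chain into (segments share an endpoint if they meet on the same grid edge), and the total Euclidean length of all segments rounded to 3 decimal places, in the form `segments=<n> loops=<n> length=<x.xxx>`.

segments=10 loops=1 length=8.363

cell (1,0): code 0100 → (1.507,1.000)–(2.000,0.436)
cell (1,1): code 1100 → (1.471,2.000)–(1.507,1.000)
cell (1,2): code 1000 → (2.000,2.574)–(1.471,2.000)
cell (2,0): code 0110 → (2.000,0.436)–(3.000,0.211)
cell (2,2): code 1001 → (3.000,2.917)–(2.000,2.574)
cell (3,0): code 0010 → (3.000,0.211)–(3.958,1.000)
cell (3,1): code 0111 → (3.958,1.000)–(4.000,1.204)
cell (3,2): code 1001 → (4.000,2.213)–(3.000,2.917)
cell (4,1): code 0010 → (4.000,1.204)–(4.160,2.000)
cell (4,2): code 0001 → (4.160,2.000)–(4.000,2.213)
total: 10 segments, chained into 1 closed loop(s), length Σ = 8.362995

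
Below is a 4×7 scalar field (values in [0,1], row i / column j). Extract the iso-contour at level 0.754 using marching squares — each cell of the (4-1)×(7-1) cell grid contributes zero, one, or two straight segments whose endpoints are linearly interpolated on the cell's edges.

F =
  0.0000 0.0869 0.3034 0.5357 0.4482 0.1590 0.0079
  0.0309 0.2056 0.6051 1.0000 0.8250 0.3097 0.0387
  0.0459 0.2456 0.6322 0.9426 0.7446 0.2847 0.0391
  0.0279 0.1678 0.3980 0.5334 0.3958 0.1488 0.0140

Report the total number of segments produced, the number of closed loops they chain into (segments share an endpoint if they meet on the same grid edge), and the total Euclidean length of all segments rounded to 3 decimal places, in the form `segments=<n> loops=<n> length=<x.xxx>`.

segments=8 loops=1 length=5.949

cell (0,2): code 0100 → (0.470,3.000)–(1.000,2.377)
cell (0,3): code 1100 → (0.812,4.000)–(0.470,3.000)
cell (0,4): code 1000 → (1.000,4.138)–(0.812,4.000)
cell (1,2): code 0110 → (1.000,2.377)–(2.000,2.392)
cell (1,3): code 1011 → (2.000,3.953)–(1.883,4.000)
cell (1,4): code 0001 → (1.883,4.000)–(1.000,4.138)
cell (2,2): code 0010 → (2.000,2.392)–(2.461,3.000)
cell (2,3): code 0001 → (2.461,3.000)–(2.000,3.953)
total: 8 segments, chained into 1 closed loop(s), length Σ = 5.948771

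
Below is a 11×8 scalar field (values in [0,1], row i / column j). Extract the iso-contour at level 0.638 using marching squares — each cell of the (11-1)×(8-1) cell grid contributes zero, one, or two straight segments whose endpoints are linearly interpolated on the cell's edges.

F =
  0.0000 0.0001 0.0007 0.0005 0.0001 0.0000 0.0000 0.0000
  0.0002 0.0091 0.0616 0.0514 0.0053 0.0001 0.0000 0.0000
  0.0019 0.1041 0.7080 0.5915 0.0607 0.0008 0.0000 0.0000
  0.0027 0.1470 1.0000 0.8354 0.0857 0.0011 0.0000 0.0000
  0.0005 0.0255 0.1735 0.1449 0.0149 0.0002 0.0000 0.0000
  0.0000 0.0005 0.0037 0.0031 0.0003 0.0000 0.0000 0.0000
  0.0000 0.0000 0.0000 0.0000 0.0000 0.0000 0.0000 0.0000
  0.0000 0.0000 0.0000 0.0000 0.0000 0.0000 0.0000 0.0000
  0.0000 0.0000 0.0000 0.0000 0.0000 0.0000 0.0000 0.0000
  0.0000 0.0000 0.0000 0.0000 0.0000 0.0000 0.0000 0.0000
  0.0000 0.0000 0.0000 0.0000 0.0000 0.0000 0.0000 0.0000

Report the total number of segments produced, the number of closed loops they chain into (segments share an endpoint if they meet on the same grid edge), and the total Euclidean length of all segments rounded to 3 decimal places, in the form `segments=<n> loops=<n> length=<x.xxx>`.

segments=8 loops=1 length=5.119

cell (1,1): code 0100 → (1.892,2.000)–(2.000,1.884)
cell (1,2): code 1000 → (2.000,2.601)–(1.892,2.000)
cell (2,1): code 0110 → (2.000,1.884)–(3.000,1.576)
cell (2,2): code 1101 → (2.191,3.000)–(2.000,2.601)
cell (2,3): code 1000 → (3.000,3.263)–(2.191,3.000)
cell (3,1): code 0010 → (3.000,1.576)–(3.438,2.000)
cell (3,2): code 0011 → (3.438,2.000)–(3.286,3.000)
cell (3,3): code 0001 → (3.286,3.000)–(3.000,3.263)
total: 8 segments, chained into 1 closed loop(s), length Σ = 5.119134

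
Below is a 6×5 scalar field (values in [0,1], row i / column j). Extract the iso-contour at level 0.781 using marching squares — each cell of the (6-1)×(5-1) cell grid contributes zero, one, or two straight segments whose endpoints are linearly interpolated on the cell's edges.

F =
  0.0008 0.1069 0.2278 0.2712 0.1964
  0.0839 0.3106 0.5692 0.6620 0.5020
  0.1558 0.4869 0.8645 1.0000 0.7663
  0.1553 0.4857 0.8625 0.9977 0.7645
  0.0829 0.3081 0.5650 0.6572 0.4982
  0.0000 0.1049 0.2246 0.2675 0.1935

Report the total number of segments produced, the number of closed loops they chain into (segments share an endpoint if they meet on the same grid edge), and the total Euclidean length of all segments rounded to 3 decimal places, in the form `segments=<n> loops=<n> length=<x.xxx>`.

segments=8 loops=1 length=7.102

cell (1,1): code 0100 → (1.717,2.000)–(2.000,1.779)
cell (1,2): code 1100 → (1.352,3.000)–(1.717,2.000)
cell (1,3): code 1000 → (2.000,3.937)–(1.352,3.000)
cell (2,1): code 0110 → (2.000,1.779)–(3.000,1.784)
cell (2,3): code 1001 → (3.000,3.929)–(2.000,3.937)
cell (3,1): code 0010 → (3.000,1.784)–(3.274,2.000)
cell (3,2): code 0011 → (3.274,2.000)–(3.636,3.000)
cell (3,3): code 0001 → (3.636,3.000)–(3.000,3.929)
total: 8 segments, chained into 1 closed loop(s), length Σ = 7.101873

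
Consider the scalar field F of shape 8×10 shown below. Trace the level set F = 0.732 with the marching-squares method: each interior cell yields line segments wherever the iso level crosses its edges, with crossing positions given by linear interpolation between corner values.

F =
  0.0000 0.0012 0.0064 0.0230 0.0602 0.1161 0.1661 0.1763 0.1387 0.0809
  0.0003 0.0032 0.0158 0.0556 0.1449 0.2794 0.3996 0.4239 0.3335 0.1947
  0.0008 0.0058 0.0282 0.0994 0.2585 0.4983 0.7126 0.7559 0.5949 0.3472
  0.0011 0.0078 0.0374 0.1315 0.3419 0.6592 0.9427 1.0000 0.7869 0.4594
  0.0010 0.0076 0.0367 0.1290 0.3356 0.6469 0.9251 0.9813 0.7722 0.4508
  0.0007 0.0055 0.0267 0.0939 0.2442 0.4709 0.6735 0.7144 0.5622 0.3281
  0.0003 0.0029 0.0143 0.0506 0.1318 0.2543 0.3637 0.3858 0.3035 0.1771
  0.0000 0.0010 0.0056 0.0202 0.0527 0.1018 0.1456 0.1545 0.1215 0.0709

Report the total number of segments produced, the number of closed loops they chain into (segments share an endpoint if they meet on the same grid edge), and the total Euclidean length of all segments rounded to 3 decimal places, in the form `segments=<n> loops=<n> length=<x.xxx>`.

cell (1,6): code 0100 → (1.928,7.000)–(2.000,6.448)
cell (1,7): code 1000 → (2.000,7.148)–(1.928,7.000)
cell (2,5): code 0100 → (2.084,6.000)–(3.000,5.257)
cell (2,6): code 1110 → (2.000,6.448)–(2.084,6.000)
cell (2,7): code 1101 → (2.714,8.000)–(2.000,7.148)
cell (2,8): code 1000 → (3.000,8.168)–(2.714,8.000)
cell (3,5): code 0110 → (3.000,5.257)–(4.000,5.306)
cell (3,8): code 1001 → (4.000,8.125)–(3.000,8.168)
cell (4,5): code 0010 → (4.000,5.306)–(4.767,6.000)
cell (4,6): code 0011 → (4.767,6.000)–(4.934,7.000)
cell (4,7): code 0011 → (4.934,7.000)–(4.191,8.000)
cell (4,8): code 0001 → (4.191,8.000)–(4.000,8.125)
total: 12 segments, chained into 1 closed loop(s), length Σ = 9.324585

segments=12 loops=1 length=9.325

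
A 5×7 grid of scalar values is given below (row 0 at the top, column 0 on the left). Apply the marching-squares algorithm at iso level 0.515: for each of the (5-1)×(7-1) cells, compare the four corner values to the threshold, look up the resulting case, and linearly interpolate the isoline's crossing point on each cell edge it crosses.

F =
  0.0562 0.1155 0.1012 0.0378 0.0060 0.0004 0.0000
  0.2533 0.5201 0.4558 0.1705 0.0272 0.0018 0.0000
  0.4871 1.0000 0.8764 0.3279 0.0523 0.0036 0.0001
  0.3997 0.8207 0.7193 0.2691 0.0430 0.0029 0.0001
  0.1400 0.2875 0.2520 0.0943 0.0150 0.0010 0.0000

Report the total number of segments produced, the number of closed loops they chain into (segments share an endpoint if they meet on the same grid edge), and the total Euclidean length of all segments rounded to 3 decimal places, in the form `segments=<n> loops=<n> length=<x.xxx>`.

cell (0,0): code 0100 → (0.987,1.000)–(1.000,0.981)
cell (0,1): code 1000 → (1.000,1.079)–(0.987,1.000)
cell (1,0): code 0110 → (1.000,0.981)–(2.000,0.054)
cell (1,1): code 1101 → (1.141,2.000)–(1.000,1.079)
cell (1,2): code 1000 → (2.000,2.659)–(1.141,2.000)
cell (2,0): code 0110 → (2.000,0.054)–(3.000,0.274)
cell (2,2): code 1001 → (3.000,2.454)–(2.000,2.659)
cell (3,0): code 0010 → (3.000,0.274)–(3.573,1.000)
cell (3,1): code 0011 → (3.573,1.000)–(3.437,2.000)
cell (3,2): code 0001 → (3.437,2.000)–(3.000,2.454)
total: 10 segments, chained into 1 closed loop(s), length Σ = 8.089769

segments=10 loops=1 length=8.090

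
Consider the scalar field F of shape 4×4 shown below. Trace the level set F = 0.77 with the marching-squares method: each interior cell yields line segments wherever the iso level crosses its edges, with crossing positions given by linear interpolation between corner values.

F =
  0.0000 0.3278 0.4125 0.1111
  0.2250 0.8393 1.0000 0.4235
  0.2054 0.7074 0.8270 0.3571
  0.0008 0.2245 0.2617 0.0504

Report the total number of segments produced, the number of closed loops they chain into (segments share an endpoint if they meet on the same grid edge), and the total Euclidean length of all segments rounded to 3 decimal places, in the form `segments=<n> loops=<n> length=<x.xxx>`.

cell (0,0): code 0100 → (0.865,1.000)–(1.000,0.887)
cell (0,1): code 1100 → (0.609,2.000)–(0.865,1.000)
cell (0,2): code 1000 → (1.000,2.399)–(0.609,2.000)
cell (1,0): code 0010 → (1.000,0.887)–(1.525,1.000)
cell (1,1): code 0111 → (1.525,1.000)–(2.000,1.523)
cell (1,2): code 1001 → (2.000,2.121)–(1.000,2.399)
cell (2,1): code 0010 → (2.000,1.523)–(2.101,2.000)
cell (2,2): code 0001 → (2.101,2.000)–(2.000,2.121)
total: 8 segments, chained into 1 closed loop(s), length Σ = 4.694133

segments=8 loops=1 length=4.694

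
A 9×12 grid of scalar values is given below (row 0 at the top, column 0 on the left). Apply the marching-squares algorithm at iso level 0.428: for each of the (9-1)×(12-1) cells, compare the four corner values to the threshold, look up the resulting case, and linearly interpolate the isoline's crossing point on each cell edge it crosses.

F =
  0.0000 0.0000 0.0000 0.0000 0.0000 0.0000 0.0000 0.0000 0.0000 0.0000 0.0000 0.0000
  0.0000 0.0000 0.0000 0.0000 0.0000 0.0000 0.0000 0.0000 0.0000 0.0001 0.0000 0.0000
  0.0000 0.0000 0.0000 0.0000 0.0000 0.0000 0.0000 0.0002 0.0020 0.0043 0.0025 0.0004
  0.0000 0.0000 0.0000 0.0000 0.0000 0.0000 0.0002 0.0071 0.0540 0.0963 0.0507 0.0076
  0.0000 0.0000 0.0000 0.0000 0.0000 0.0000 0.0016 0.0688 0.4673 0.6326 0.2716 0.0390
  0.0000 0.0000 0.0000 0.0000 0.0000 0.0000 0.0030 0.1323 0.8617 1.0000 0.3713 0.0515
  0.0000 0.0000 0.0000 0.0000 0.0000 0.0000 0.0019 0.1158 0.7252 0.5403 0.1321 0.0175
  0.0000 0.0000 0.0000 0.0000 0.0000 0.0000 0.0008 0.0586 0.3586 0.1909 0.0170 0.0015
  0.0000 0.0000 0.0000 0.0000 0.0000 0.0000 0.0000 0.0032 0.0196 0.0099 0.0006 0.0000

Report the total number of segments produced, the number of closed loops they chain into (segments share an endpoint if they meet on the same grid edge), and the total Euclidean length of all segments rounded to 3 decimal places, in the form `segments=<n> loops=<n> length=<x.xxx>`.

segments=10 loops=1 length=8.706

cell (3,7): code 0100 → (3.905,8.000)–(4.000,7.901)
cell (3,8): code 1100 → (3.618,9.000)–(3.905,8.000)
cell (3,9): code 1000 → (4.000,9.567)–(3.618,9.000)
cell (4,7): code 0110 → (4.000,7.901)–(5.000,7.405)
cell (4,9): code 1001 → (5.000,9.910)–(4.000,9.567)
cell (5,7): code 0110 → (5.000,7.405)–(6.000,7.512)
cell (5,9): code 1001 → (6.000,9.275)–(5.000,9.910)
cell (6,7): code 0010 → (6.000,7.512)–(6.811,8.000)
cell (6,8): code 0011 → (6.811,8.000)–(6.321,9.000)
cell (6,9): code 0001 → (6.321,9.000)–(6.000,9.275)
total: 10 segments, chained into 1 closed loop(s), length Σ = 8.706401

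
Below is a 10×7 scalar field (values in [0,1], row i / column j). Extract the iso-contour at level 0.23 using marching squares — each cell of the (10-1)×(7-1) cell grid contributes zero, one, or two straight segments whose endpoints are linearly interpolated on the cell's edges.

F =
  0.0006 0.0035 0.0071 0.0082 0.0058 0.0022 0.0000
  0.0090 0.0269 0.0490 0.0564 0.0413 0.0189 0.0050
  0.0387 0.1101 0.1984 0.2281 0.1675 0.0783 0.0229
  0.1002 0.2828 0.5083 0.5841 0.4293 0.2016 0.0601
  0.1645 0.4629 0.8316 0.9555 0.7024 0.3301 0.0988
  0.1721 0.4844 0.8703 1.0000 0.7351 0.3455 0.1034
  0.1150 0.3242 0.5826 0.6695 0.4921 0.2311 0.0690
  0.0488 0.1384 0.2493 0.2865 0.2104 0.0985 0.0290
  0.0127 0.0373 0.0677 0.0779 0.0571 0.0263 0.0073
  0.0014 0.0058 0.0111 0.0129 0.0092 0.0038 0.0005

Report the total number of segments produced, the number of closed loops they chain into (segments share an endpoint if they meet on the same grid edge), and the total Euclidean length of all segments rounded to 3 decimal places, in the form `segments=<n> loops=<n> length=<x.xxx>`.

segments=20 loops=1 length=16.490

cell (2,0): code 0100 → (2.694,1.000)–(3.000,0.711)
cell (2,1): code 1100 → (2.102,2.000)–(2.694,1.000)
cell (2,2): code 1100 → (2.005,3.000)–(2.102,2.000)
cell (2,3): code 1100 → (2.239,4.000)–(2.005,3.000)
cell (2,4): code 1000 → (3.000,4.875)–(2.239,4.000)
cell (3,0): code 0110 → (3.000,0.711)–(4.000,0.220)
cell (3,4): code 1101 → (3.221,5.000)–(3.000,4.875)
cell (3,5): code 1000 → (4.000,5.433)–(3.221,5.000)
cell (4,0): code 0110 → (4.000,0.220)–(5.000,0.185)
cell (4,5): code 1001 → (5.000,5.477)–(4.000,5.433)
cell (5,0): code 0110 → (5.000,0.185)–(6.000,0.550)
cell (5,5): code 1001 → (6.000,5.007)–(5.000,5.477)
cell (6,0): code 0010 → (6.000,0.550)–(6.507,1.000)
cell (6,1): code 0111 → (6.507,1.000)–(7.000,1.826)
cell (6,3): code 1011 → (7.000,3.742)–(6.930,4.000)
cell (6,4): code 0011 → (6.930,4.000)–(6.008,5.000)
cell (6,5): code 0001 → (6.008,5.000)–(6.000,5.007)
cell (7,1): code 0010 → (7.000,1.826)–(7.106,2.000)
cell (7,2): code 0011 → (7.106,2.000)–(7.271,3.000)
cell (7,3): code 0001 → (7.271,3.000)–(7.000,3.742)
total: 20 segments, chained into 1 closed loop(s), length Σ = 16.490075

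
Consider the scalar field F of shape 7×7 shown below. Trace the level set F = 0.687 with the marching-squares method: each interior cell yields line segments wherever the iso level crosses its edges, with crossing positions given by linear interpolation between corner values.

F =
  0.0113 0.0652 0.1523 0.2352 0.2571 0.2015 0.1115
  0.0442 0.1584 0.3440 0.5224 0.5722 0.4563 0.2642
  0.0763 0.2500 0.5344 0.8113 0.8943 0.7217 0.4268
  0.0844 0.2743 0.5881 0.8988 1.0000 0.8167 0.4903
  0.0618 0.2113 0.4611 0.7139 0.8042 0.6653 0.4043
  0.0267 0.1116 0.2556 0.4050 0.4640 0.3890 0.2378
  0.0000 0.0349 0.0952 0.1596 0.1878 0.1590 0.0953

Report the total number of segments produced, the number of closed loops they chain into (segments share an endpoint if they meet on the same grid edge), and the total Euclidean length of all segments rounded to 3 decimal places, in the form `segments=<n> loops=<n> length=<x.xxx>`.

segments=12 loops=1 length=9.401

cell (1,2): code 0100 → (1.570,3.000)–(2.000,2.551)
cell (1,3): code 1100 → (1.356,4.000)–(1.570,3.000)
cell (1,4): code 1100 → (1.869,5.000)–(1.356,4.000)
cell (1,5): code 1000 → (2.000,5.118)–(1.869,5.000)
cell (2,2): code 0110 → (2.000,2.551)–(3.000,2.318)
cell (2,5): code 1001 → (3.000,5.397)–(2.000,5.118)
cell (3,2): code 0110 → (3.000,2.318)–(4.000,2.894)
cell (3,4): code 1011 → (4.000,4.844)–(3.857,5.000)
cell (3,5): code 0001 → (3.857,5.000)–(3.000,5.397)
cell (4,2): code 0010 → (4.000,2.894)–(4.087,3.000)
cell (4,3): code 0011 → (4.087,3.000)–(4.345,4.000)
cell (4,4): code 0001 → (4.345,4.000)–(4.000,4.844)
total: 12 segments, chained into 1 closed loop(s), length Σ = 9.400664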